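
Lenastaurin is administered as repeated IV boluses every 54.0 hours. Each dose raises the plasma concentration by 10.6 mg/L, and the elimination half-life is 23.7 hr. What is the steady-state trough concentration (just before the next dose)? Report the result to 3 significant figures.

k = ln 2 / 23.7 = 0.02925 hr⁻¹
Fraction remaining after one interval: e^(−kτ) = e^(−0.02925 × 54.0) = 0.2061
R = 1 / (1 − 0.2061) = 1.260
Css,max = 10.6 × 1.260 = 13.35 mg/L
Css,min = Css,max × e^(−kτ) = 13.35 × 0.2061 ≈ 2.75 mg/L

2.75 mg/L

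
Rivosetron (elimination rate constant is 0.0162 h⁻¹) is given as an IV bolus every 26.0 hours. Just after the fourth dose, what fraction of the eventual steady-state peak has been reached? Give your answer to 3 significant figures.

f_n = 1 − e^(−nkτ) = 1 − e^(−4 × 0.01620 × 26.0) = 1 − e^(−1.685) = 1 − 0.1855 ≈ 0.815

0.815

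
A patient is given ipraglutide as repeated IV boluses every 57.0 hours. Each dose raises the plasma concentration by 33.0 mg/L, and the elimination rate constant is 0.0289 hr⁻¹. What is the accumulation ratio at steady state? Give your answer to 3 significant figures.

1.24

Fraction remaining after one interval: e^(−kτ) = e^(−0.02890 × 57.0) = 0.1926
R = 1 / (1 − 0.1926) = 1 / 0.8074 ≈ 1.24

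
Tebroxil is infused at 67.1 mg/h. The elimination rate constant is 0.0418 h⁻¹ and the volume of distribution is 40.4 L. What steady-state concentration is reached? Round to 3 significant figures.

39.7 µg/mL

CL = k · V = 0.0418 × 40.4 = 1.689 L/h
Css = rate / CL = 67.1 / 1.689 ≈ 39.7 µg/mL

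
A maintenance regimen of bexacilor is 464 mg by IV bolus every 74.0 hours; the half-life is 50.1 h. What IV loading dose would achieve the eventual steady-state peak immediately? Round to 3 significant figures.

k = ln 2 / 50.1 = 0.01384 h⁻¹
Accumulation ratio R = 1 / (1 − e^(−kτ)) = 1 / (1 − e^(−0.01384×74.0)) = 1 / (1 − 0.3592) = 1.561
Loading dose = maintenance dose × R = 464 × 1.561 ≈ 724 mg

724 mg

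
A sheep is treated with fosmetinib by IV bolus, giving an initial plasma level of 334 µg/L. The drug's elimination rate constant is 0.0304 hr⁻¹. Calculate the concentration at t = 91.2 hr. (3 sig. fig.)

C(t) = C₀ e^(−kt) = 334 × e^(−0.03040 × 91.2) = 334 × e^(−2.772) = 334 × 0.06251 ≈ 20.9 µg/L

20.9 µg/L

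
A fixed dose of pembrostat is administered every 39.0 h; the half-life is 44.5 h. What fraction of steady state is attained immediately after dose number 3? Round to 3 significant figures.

0.838

k = ln 2 / 44.5 = 0.01558 h⁻¹
f_n = 1 − e^(−nkτ) = 1 − e^(−3 × 0.01558 × 39.0) = 1 − e^(−1.822) = 1 − 0.1616 ≈ 0.838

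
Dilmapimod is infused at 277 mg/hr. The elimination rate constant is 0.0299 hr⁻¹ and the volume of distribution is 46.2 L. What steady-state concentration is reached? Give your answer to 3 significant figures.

CL = k · V = 0.0299 × 46.2 = 1.381 L/hr
Css = rate / CL = 277 / 1.381 ≈ 201 mg/L

201 mg/L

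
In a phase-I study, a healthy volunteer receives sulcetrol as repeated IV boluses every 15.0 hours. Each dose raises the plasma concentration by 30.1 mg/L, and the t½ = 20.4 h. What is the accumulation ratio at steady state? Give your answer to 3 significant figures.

2.50

k = ln 2 / 20.4 = 0.03398 h⁻¹
Fraction remaining after one interval: e^(−kτ) = e^(−0.03398 × 15.0) = 0.6007
R = 1 / (1 − 0.6007) = 1 / 0.3993 ≈ 2.50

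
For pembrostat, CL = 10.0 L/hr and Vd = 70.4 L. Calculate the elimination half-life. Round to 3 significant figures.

4.88 hours

k = CL / V = 10.0 / 70.4 = 0.1420 hr⁻¹
t½ = ln 2 / k = ln 2 / 0.1420 ≈ 4.88 hours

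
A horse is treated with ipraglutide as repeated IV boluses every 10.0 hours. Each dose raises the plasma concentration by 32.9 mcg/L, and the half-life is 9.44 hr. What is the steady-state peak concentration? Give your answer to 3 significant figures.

63.3 mcg/L

k = ln 2 / 9.44 = 0.07343 hr⁻¹
Fraction remaining after one interval: e^(−kτ) = e^(−0.07343 × 10.0) = 0.4799
R = 1 / (1 − 0.4799) = 1.923
Css,max = 32.9 × 1.923 ≈ 63.3 mcg/L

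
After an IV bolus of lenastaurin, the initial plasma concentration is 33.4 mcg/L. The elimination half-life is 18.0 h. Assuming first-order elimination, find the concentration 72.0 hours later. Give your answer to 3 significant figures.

2.09 mcg/L

k = ln 2 / 18.0 = 0.03851 h⁻¹
C(t) = C₀ e^(−kt) = 33.4 × e^(−0.03851 × 72.0) = 33.4 × e^(−2.773) = 33.4 × 0.06250 ≈ 2.09 mcg/L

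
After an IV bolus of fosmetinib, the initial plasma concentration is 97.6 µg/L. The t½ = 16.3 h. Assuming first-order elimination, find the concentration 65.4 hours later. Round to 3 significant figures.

6.05 µg/L

k = ln 2 / 16.3 = 0.04252 h⁻¹
65.4 h is 4.012 half-lives, so C = 97.6 × (1/2)^4.012 = 97.6 × 0.06197 ≈ 6.05 µg/L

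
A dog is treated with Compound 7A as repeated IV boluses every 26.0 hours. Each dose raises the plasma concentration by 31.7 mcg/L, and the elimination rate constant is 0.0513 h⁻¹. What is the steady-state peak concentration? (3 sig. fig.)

43.0 mcg/L

Fraction remaining after one interval: e^(−kτ) = e^(−0.05130 × 26.0) = 0.2635
R = 1 / (1 − 0.2635) = 1.358
Css,max = 31.7 × 1.358 ≈ 43.0 mcg/L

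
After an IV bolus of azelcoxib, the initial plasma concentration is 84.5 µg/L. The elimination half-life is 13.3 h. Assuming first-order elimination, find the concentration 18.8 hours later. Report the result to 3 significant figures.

k = ln 2 / 13.3 = 0.05212 h⁻¹
18.8 h is 1.414 half-lives, so C = 84.5 × (1/2)^1.414 = 84.5 × 0.3754 ≈ 31.7 µg/L

31.7 µg/L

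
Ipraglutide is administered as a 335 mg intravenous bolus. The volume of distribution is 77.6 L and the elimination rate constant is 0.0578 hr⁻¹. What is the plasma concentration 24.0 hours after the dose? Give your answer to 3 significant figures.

1.08 µg/mL

C₀ = dose / V = 335 / 77.6 = 4.317 µg/mL
C(t) = C₀ e^(−kt) = 4.317 × e^(−0.05780 × 24.0) = 4.317 × e^(−1.387) = 4.317 × 0.2498 ≈ 1.08 µg/mL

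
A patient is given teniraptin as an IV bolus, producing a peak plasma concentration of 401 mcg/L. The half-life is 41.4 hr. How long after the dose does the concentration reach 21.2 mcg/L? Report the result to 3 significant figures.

176 hours

k = ln 2 / 41.4 = 0.01674 hr⁻¹
C(t) = C₀ e^(−kt)  ⇒  t = ln(C₀/C) / k
t = ln(401/21.2) / 0.01674 = 2.940 / 0.01674 ≈ 176 hours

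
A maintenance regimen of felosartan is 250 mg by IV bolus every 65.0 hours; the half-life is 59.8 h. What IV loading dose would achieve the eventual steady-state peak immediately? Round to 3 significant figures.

k = ln 2 / 59.8 = 0.01159 h⁻¹
Accumulation ratio R = 1 / (1 − e^(−kτ)) = 1 / (1 − e^(−0.01159×65.0)) = 1 / (1 − 0.4708) = 1.889
Loading dose = maintenance dose × R = 250 × 1.889 ≈ 472 mg

472 mg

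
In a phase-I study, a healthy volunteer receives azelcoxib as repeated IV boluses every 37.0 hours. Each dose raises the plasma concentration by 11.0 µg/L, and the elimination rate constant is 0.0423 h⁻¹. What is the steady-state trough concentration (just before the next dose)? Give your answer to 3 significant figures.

2.91 µg/L

Fraction remaining after one interval: e^(−kτ) = e^(−0.04230 × 37.0) = 0.2091
R = 1 / (1 − 0.2091) = 1.264
Css,max = 11.0 × 1.264 = 13.91 µg/L
Css,min = Css,max × e^(−kτ) = 13.91 × 0.2091 ≈ 2.91 µg/L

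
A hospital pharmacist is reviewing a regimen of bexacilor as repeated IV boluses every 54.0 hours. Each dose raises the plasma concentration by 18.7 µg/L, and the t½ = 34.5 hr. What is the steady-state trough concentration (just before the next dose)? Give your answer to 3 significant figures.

k = ln 2 / 34.5 = 0.02009 hr⁻¹
Fraction remaining after one interval: e^(−kτ) = e^(−0.02009 × 54.0) = 0.3379
R = 1 / (1 − 0.3379) = 1.510
Css,max = 18.7 × 1.510 = 28.24 µg/L
Css,min = Css,max × e^(−kτ) = 28.24 × 0.3379 ≈ 9.54 µg/L

9.54 µg/L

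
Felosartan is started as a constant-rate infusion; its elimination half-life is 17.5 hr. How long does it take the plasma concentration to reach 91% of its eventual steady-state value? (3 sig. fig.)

60.8 hours

k = ln 2 / 17.5 = 0.03961 hr⁻¹
f = 1 − e^(−kt)  ⇒  t = −ln(1 − f) / k
t = −ln(1 − 0.91) / 0.03961 = 2.408 / 0.03961 ≈ 60.8 hours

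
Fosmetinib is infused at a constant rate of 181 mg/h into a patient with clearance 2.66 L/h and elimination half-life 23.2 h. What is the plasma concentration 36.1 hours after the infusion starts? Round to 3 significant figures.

44.9 mg/L

Css = rate / CL = 181 / 2.66 = 68.05 mg/L
k = ln 2 / 23.2 = 0.02988 h⁻¹
C(t) = Css (1 − e^(−kt)) = 68.05 × (1 − e^(−1.079)) = 68.05 × 0.6599 ≈ 44.9 mg/L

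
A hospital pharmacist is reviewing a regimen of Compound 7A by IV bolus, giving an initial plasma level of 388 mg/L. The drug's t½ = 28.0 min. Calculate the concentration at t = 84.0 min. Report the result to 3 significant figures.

k = ln 2 / 28.0 = 0.02476 min⁻¹
C(t) = C₀ e^(−kt) = 388 × e^(−0.02476 × 84.0) = 388 × e^(−2.079) = 388 × 0.1250 ≈ 48.5 mg/L

48.5 mg/L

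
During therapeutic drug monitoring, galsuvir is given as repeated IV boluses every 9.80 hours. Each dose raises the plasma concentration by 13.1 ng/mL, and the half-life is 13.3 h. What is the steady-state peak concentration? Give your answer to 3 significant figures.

k = ln 2 / 13.3 = 0.05212 h⁻¹
Fraction remaining after one interval: e^(−kτ) = e^(−0.05212 × 9.80) = 0.6001
R = 1 / (1 − 0.6001) = 2.500
Css,max = 13.1 × 2.500 ≈ 32.8 ng/mL

32.8 ng/mL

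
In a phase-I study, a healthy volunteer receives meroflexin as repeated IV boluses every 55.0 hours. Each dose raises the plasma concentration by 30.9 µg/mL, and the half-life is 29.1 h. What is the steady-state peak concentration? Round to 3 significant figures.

42.3 µg/mL

k = ln 2 / 29.1 = 0.02382 h⁻¹
Fraction remaining after one interval: e^(−kτ) = e^(−0.02382 × 55.0) = 0.2698
R = 1 / (1 − 0.2698) = 1.369
Css,max = 30.9 × 1.369 ≈ 42.3 µg/mL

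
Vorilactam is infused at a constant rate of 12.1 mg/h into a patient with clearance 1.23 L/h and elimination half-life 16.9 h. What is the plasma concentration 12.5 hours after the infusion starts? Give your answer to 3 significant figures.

Css = rate / CL = 12.1 / 1.23 = 9.837 µg/mL
k = ln 2 / 16.9 = 0.04101 h⁻¹
C(t) = Css (1 − e^(−kt)) = 9.837 × (1 − e^(−0.5127)) = 9.837 × 0.4011 ≈ 3.95 µg/mL

3.95 µg/mL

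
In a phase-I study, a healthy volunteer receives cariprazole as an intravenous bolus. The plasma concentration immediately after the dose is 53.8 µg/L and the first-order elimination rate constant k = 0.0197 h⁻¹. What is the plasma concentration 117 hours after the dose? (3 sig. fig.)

C(t) = C₀ e^(−kt) = 53.8 × e^(−0.01970 × 117) = 53.8 × e^(−2.305) = 53.8 × 0.09977 ≈ 5.37 µg/L

5.37 µg/L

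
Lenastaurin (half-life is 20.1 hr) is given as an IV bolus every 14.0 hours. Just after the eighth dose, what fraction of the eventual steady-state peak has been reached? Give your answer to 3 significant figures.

0.979

k = ln 2 / 20.1 = 0.03448 hr⁻¹
f_n = 1 − e^(−nkτ) = 1 − e^(−8 × 0.03448 × 14.0) = 1 − e^(−3.862) = 1 − 0.02102 ≈ 0.979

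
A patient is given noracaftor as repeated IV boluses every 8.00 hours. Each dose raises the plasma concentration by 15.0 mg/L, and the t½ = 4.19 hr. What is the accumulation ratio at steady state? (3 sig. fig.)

k = ln 2 / 4.19 = 0.1654 hr⁻¹
Fraction remaining after one interval: e^(−kτ) = e^(−0.1654 × 8.00) = 0.2662
R = 1 / (1 − 0.2662) = 1 / 0.7338 ≈ 1.36

1.36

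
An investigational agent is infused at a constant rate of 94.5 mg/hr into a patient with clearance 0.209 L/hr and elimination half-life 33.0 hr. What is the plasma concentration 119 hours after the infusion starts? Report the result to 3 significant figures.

Css = rate / CL = 94.5 / 0.209 = 452.2 mg/L
k = ln 2 / 33.0 = 0.02100 hr⁻¹
C(t) = Css (1 − e^(−kt)) = 452.2 × (1 − e^(−2.500)) = 452.2 × 0.9179 ≈ 415 mg/L

415 mg/L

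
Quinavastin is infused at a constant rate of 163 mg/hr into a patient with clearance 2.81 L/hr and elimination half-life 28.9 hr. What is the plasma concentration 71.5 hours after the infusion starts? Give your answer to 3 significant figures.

47.6 µg/mL

Css = rate / CL = 163 / 2.81 = 58.01 µg/mL
k = ln 2 / 28.9 = 0.02398 hr⁻¹
C(t) = Css (1 − e^(−kt)) = 58.01 × (1 − e^(−1.715)) = 58.01 × 0.8200 ≈ 47.6 µg/mL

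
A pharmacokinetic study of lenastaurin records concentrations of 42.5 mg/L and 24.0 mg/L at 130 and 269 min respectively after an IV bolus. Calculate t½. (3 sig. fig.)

169 minutes

k = ln(C₁/C₂) / (t₂ − t₁) = ln(42.5/24.0) / (269 − 130)
  = 0.5715 / 139.0 = 0.004111 min⁻¹
t½ = ln 2 / k = ln 2 / 0.004111 ≈ 169 minutes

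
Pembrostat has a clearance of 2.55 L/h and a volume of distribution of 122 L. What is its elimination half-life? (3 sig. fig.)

33.2 hours

k = CL / V = 2.55 / 122 = 0.02090 h⁻¹
t½ = ln 2 / k = ln 2 / 0.02090 ≈ 33.2 hours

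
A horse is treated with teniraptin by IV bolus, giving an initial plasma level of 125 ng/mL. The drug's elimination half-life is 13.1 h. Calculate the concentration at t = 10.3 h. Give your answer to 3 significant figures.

72.5 ng/mL

k = ln 2 / 13.1 = 0.05291 h⁻¹
C(t) = C₀ e^(−kt) = 125 × e^(−0.05291 × 10.3) = 125 × e^(−0.5450) = 125 × 0.5798 ≈ 72.5 ng/mL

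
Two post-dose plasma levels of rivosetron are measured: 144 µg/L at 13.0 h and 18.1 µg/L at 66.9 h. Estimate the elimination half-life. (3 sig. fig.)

18.0 hours

k = ln(C₁/C₂) / (t₂ − t₁) = ln(144/18.1) / (66.9 − 13.0)
  = 2.074 / 53.90 = 0.03848 h⁻¹
t½ = ln 2 / k = ln 2 / 0.03848 ≈ 18.0 hours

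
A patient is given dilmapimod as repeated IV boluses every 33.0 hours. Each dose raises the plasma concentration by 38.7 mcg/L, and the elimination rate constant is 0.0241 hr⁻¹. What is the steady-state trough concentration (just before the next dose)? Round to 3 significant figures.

Fraction remaining after one interval: e^(−kτ) = e^(−0.02410 × 33.0) = 0.4514
R = 1 / (1 − 0.4514) = 1.823
Css,max = 38.7 × 1.823 = 70.55 mcg/L
Css,min = Css,max × e^(−kτ) = 70.55 × 0.4514 ≈ 31.8 mcg/L

31.8 mcg/L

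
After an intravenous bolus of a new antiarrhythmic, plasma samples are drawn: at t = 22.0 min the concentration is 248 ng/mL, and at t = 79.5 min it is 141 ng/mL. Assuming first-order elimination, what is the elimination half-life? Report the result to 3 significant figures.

70.6 minutes

k = ln(C₁/C₂) / (t₂ − t₁) = ln(248/141) / (79.5 − 22.0)
  = 0.5647 / 57.50 = 0.009820 min⁻¹
t½ = ln 2 / k = ln 2 / 0.009820 ≈ 70.6 minutes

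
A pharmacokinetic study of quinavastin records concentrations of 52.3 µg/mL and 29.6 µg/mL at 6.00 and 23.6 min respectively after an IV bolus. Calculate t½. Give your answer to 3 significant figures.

21.4 minutes

k = ln(C₁/C₂) / (t₂ − t₁) = ln(52.3/29.6) / (23.6 − 6.00)
  = 0.5692 / 17.60 = 0.03234 min⁻¹
t½ = ln 2 / k = ln 2 / 0.03234 ≈ 21.4 minutes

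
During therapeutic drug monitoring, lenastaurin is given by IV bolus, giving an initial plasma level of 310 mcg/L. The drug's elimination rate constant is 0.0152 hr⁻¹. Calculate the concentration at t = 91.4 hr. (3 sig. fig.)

77.3 mcg/L

C(t) = C₀ e^(−kt) = 310 × e^(−0.01520 × 91.4) = 310 × e^(−1.389) = 310 × 0.2493 ≈ 77.3 mcg/L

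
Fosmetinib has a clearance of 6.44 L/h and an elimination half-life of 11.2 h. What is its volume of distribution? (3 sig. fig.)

104 L

k = ln 2 / t½ = ln 2 / 11.2 = 0.06189 h⁻¹
V = CL / k = 6.44 / 0.06189 ≈ 104 L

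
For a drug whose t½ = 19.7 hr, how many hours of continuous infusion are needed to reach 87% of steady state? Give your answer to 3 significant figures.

k = ln 2 / 19.7 = 0.03519 hr⁻¹
f = 1 − e^(−kt)  ⇒  t = −ln(1 − f) / k
t = −ln(1 − 0.87) / 0.03519 = 2.040 / 0.03519 ≈ 58.0 hours

58.0 hours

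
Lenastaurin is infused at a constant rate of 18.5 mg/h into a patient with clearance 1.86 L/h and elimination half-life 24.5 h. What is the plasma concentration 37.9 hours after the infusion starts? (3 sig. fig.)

6.54 µg/mL

Css = rate / CL = 18.5 / 1.86 = 9.946 µg/mL
k = ln 2 / 24.5 = 0.02829 h⁻¹
C(t) = Css (1 − e^(−kt)) = 9.946 × (1 − e^(−1.072)) = 9.946 × 0.6578 ≈ 6.54 µg/mL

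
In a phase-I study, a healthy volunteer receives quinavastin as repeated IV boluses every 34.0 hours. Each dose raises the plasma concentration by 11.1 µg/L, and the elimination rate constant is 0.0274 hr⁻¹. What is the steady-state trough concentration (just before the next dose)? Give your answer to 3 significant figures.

Fraction remaining after one interval: e^(−kτ) = e^(−0.02740 × 34.0) = 0.3939
R = 1 / (1 − 0.3939) = 1.650
Css,max = 11.1 × 1.650 = 18.31 µg/L
Css,min = Css,max × e^(−kτ) = 18.31 × 0.3939 ≈ 7.21 µg/L

7.21 µg/L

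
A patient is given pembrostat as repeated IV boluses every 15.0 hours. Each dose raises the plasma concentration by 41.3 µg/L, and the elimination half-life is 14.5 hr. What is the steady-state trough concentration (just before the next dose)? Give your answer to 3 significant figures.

k = ln 2 / 14.5 = 0.04780 hr⁻¹
Fraction remaining after one interval: e^(−kτ) = e^(−0.04780 × 15.0) = 0.4882
R = 1 / (1 − 0.4882) = 1.954
Css,max = 41.3 × 1.954 = 80.69 µg/L
Css,min = Css,max × e^(−kτ) = 80.69 × 0.4882 ≈ 39.4 µg/L

39.4 µg/L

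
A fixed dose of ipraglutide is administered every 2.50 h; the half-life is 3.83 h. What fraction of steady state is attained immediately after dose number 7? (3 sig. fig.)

0.958

k = ln 2 / 3.83 = 0.1810 h⁻¹
f_n = 1 − e^(−nkτ) = 1 − e^(−7 × 0.1810 × 2.50) = 1 − e^(−3.167) = 1 − 0.04212 ≈ 0.958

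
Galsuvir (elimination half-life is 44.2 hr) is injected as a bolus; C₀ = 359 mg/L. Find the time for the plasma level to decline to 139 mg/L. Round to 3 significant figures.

60.5 hours

k = ln 2 / 44.2 = 0.01568 hr⁻¹
C(t) = C₀ e^(−kt)  ⇒  t = ln(C₀/C) / k
t = ln(359/139) / 0.01568 = 0.9488 / 0.01568 ≈ 60.5 hours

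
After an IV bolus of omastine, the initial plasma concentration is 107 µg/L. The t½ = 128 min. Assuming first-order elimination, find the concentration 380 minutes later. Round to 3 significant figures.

13.7 µg/L

k = ln 2 / 128 = 0.005415 min⁻¹
C(t) = C₀ e^(−kt) = 107 × e^(−0.005415 × 380) = 107 × e^(−2.058) = 107 × 0.1277 ≈ 13.7 µg/L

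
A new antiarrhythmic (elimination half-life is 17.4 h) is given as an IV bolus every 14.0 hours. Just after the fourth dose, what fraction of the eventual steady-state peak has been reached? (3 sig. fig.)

0.893

k = ln 2 / 17.4 = 0.03984 h⁻¹
f_n = 1 − e^(−nkτ) = 1 − e^(−4 × 0.03984 × 14.0) = 1 − e^(−2.231) = 1 − 0.1074 ≈ 0.893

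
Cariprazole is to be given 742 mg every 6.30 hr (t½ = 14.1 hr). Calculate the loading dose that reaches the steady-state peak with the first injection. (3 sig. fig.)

2790 mg

k = ln 2 / 14.1 = 0.04916 hr⁻¹
Accumulation ratio R = 1 / (1 − e^(−kτ)) = 1 / (1 − e^(−0.04916×6.30)) = 1 / (1 − 0.7337) = 3.755
Loading dose = maintenance dose × R = 742 × 3.755 ≈ 2790 mg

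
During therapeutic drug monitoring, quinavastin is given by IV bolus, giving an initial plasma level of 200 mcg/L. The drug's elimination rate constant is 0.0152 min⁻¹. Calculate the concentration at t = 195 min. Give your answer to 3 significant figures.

C(t) = C₀ e^(−kt) = 200 × e^(−0.01520 × 195) = 200 × e^(−2.964) = 200 × 0.05161 ≈ 10.3 mcg/L

10.3 mcg/L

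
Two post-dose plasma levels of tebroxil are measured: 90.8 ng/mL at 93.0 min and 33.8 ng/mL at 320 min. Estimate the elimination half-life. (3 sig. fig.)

k = ln(C₁/C₂) / (t₂ − t₁) = ln(90.8/33.8) / (320 − 93.0)
  = 0.9882 / 227.0 = 0.004353 min⁻¹
t½ = ln 2 / k = ln 2 / 0.004353 ≈ 159 minutes

159 minutes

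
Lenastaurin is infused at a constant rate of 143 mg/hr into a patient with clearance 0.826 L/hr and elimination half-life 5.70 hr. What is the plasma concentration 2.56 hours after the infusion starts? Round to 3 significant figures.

Css = rate / CL = 143 / 0.826 = 173.1 mg/L
k = ln 2 / 5.70 = 0.1216 hr⁻¹
C(t) = Css (1 − e^(−kt)) = 173.1 × (1 − e^(−0.3113)) = 173.1 × 0.2675 ≈ 46.3 mg/L

46.3 mg/L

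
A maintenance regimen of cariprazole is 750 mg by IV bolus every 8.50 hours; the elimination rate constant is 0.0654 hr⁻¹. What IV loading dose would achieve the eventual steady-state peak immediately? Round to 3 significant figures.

1760 mg

Accumulation ratio R = 1 / (1 − e^(−kτ)) = 1 / (1 − e^(−0.06540×8.50)) = 1 / (1 − 0.5736) = 2.345
Loading dose = maintenance dose × R = 750 × 2.345 ≈ 1760 mg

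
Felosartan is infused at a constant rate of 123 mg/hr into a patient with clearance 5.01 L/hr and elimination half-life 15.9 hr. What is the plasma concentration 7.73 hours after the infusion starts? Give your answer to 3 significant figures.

Css = rate / CL = 123 / 5.01 = 24.55 µg/mL
k = ln 2 / 15.9 = 0.04359 hr⁻¹
C(t) = Css (1 − e^(−kt)) = 24.55 × (1 − e^(−0.3370)) = 24.55 × 0.2861 ≈ 7.02 µg/mL

7.02 µg/mL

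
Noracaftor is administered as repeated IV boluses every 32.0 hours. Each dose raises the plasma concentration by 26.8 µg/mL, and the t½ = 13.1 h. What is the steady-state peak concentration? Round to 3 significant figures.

32.8 µg/mL

k = ln 2 / 13.1 = 0.05291 h⁻¹
Fraction remaining after one interval: e^(−kτ) = e^(−0.05291 × 32.0) = 0.1839
R = 1 / (1 − 0.1839) = 1.225
Css,max = 26.8 × 1.225 ≈ 32.8 µg/mL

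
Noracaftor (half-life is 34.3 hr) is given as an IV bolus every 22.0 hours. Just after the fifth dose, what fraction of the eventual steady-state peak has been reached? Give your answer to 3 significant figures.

k = ln 2 / 34.3 = 0.02021 hr⁻¹
f_n = 1 − e^(−nkτ) = 1 − e^(−5 × 0.02021 × 22.0) = 1 − e^(−2.223) = 1 − 0.1083 ≈ 0.892

0.892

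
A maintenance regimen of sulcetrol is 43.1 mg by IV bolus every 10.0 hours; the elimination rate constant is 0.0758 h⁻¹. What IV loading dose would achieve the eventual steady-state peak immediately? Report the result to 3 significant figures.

Accumulation ratio R = 1 / (1 − e^(−kτ)) = 1 / (1 − e^(−0.07580×10.0)) = 1 / (1 − 0.4686) = 1.882
Loading dose = maintenance dose × R = 43.1 × 1.882 ≈ 81.1 mg

81.1 mg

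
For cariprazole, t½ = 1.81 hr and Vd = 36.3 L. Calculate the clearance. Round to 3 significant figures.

13.9 L/hr

k = ln 2 / t½ = ln 2 / 1.81 = 0.3830 hr⁻¹
CL = k · V = 0.3830 × 36.3 ≈ 13.9 L/hr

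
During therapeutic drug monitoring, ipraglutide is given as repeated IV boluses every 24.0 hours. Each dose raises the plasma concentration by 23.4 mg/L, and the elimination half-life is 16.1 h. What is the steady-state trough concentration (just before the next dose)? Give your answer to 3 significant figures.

12.9 mg/L

k = ln 2 / 16.1 = 0.04305 h⁻¹
Fraction remaining after one interval: e^(−kτ) = e^(−0.04305 × 24.0) = 0.3558
R = 1 / (1 − 0.3558) = 1.552
Css,max = 23.4 × 1.552 = 36.33 mg/L
Css,min = Css,max × e^(−kτ) = 36.33 × 0.3558 ≈ 12.9 mg/L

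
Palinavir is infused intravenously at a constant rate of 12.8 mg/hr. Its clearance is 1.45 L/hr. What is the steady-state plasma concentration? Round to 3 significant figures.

8.83 mg/L

Css = infusion rate / CL = 12.8 / 1.45 ≈ 8.83 mg/L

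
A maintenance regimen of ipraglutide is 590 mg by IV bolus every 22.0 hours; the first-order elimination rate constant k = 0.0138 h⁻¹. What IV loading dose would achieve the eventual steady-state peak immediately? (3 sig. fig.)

Accumulation ratio R = 1 / (1 − e^(−kτ)) = 1 / (1 − e^(−0.01380×22.0)) = 1 / (1 − 0.7382) = 3.819
Loading dose = maintenance dose × R = 590 × 3.819 ≈ 2250 mg

2250 mg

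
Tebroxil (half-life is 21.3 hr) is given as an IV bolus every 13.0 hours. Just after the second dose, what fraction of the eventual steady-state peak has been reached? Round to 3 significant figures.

k = ln 2 / 21.3 = 0.03254 hr⁻¹
f_n = 1 − e^(−nkτ) = 1 − e^(−2 × 0.03254 × 13.0) = 1 − e^(−0.8461) = 1 − 0.4291 ≈ 0.571

0.571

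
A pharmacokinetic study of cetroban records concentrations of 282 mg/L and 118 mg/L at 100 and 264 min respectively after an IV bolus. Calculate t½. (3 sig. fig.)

130 minutes

k = ln(C₁/C₂) / (t₂ − t₁) = ln(282/118) / (264 − 100)
  = 0.8712 / 164.0 = 0.005312 min⁻¹
t½ = ln 2 / k = ln 2 / 0.005312 ≈ 130 minutes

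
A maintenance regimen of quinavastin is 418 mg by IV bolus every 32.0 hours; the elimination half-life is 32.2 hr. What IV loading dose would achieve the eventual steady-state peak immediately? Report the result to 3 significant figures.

k = ln 2 / 32.2 = 0.02153 hr⁻¹
Accumulation ratio R = 1 / (1 − e^(−kτ)) = 1 / (1 − e^(−0.02153×32.0)) = 1 / (1 − 0.5022) = 2.009
Loading dose = maintenance dose × R = 418 × 2.009 ≈ 840 mg

840 mg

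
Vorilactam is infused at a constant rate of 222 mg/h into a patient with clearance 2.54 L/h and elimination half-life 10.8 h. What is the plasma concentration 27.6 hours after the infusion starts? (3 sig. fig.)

72.5 mg/L

Css = rate / CL = 222 / 2.54 = 87.40 mg/L
k = ln 2 / 10.8 = 0.06418 h⁻¹
C(t) = Css (1 − e^(−kt)) = 87.40 × (1 − e^(−1.771)) = 87.40 × 0.8299 ≈ 72.5 mg/L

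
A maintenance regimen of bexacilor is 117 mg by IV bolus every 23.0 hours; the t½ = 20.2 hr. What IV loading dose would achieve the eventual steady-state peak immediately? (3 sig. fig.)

214 mg

k = ln 2 / 20.2 = 0.03431 hr⁻¹
Accumulation ratio R = 1 / (1 − e^(−kτ)) = 1 / (1 − e^(−0.03431×23.0)) = 1 / (1 − 0.4542) = 1.832
Loading dose = maintenance dose × R = 117 × 1.832 ≈ 214 mg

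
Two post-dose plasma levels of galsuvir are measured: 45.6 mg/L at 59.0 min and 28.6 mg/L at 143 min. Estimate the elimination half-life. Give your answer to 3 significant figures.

125 minutes

k = ln(C₁/C₂) / (t₂ − t₁) = ln(45.6/28.6) / (143 − 59.0)
  = 0.4665 / 84.00 = 0.005554 min⁻¹
t½ = ln 2 / k = ln 2 / 0.005554 ≈ 125 minutes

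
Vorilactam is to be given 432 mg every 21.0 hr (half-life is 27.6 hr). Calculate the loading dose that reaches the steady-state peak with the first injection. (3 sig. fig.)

k = ln 2 / 27.6 = 0.02511 hr⁻¹
Accumulation ratio R = 1 / (1 − e^(−kτ)) = 1 / (1 − e^(−0.02511×21.0)) = 1 / (1 − 0.5901) = 2.440
Loading dose = maintenance dose × R = 432 × 2.440 ≈ 1050 mg

1050 mg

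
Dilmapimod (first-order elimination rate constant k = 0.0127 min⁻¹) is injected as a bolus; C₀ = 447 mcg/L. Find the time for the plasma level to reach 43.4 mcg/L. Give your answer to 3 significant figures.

184 minutes

C(t) = C₀ e^(−kt)  ⇒  t = ln(C₀/C) / k
t = ln(447/43.4) / 0.01270 = 2.332 / 0.01270 ≈ 184 minutes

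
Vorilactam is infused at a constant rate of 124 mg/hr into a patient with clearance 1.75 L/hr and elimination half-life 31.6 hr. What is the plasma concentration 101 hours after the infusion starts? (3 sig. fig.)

63.1 mg/L

Css = rate / CL = 124 / 1.75 = 70.86 mg/L
k = ln 2 / 31.6 = 0.02194 hr⁻¹
C(t) = Css (1 − e^(−kt)) = 70.86 × (1 − e^(−2.215)) = 70.86 × 0.8909 ≈ 63.1 mg/L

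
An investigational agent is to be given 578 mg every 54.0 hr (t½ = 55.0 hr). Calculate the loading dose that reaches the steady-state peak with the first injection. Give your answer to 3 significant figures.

k = ln 2 / 55.0 = 0.01260 hr⁻¹
Accumulation ratio R = 1 / (1 − e^(−kτ)) = 1 / (1 − e^(−0.01260×54.0)) = 1 / (1 − 0.5063) = 2.026
Loading dose = maintenance dose × R = 578 × 2.026 ≈ 1170 mg

1170 mg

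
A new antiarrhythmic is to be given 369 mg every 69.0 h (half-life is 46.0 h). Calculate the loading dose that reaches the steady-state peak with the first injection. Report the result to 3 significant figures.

571 mg

k = ln 2 / 46.0 = 0.01507 h⁻¹
Accumulation ratio R = 1 / (1 − e^(−kτ)) = 1 / (1 − e^(−0.01507×69.0)) = 1 / (1 − 0.3536) = 1.547
Loading dose = maintenance dose × R = 369 × 1.547 ≈ 571 mg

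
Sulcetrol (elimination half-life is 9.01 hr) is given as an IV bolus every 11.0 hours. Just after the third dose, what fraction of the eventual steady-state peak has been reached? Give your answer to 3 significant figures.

k = ln 2 / 9.01 = 0.07693 hr⁻¹
f_n = 1 − e^(−nkτ) = 1 − e^(−3 × 0.07693 × 11.0) = 1 − e^(−2.539) = 1 − 0.07897 ≈ 0.921

0.921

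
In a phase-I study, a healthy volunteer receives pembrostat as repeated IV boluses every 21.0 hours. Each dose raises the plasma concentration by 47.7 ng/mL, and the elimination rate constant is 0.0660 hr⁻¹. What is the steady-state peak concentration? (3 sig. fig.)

Fraction remaining after one interval: e^(−kτ) = e^(−0.06600 × 21.0) = 0.2501
R = 1 / (1 − 0.2501) = 1.333
Css,max = 47.7 × 1.333 ≈ 63.6 ng/mL

63.6 ng/mL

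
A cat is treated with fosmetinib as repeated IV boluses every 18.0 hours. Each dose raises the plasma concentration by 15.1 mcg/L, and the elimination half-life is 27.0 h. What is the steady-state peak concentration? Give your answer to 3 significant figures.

40.8 mcg/L

k = ln 2 / 27.0 = 0.02567 h⁻¹
Fraction remaining after one interval: e^(−kτ) = e^(−0.02567 × 18.0) = 0.6300
R = 1 / (1 − 0.6300) = 2.702
Css,max = 15.1 × 2.702 ≈ 40.8 mcg/L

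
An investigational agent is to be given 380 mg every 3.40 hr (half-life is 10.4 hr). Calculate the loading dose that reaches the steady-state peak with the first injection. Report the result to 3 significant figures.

k = ln 2 / 10.4 = 0.06665 hr⁻¹
Accumulation ratio R = 1 / (1 − e^(−kτ)) = 1 / (1 − e^(−0.06665×3.40)) = 1 / (1 − 0.7972) = 4.932
Loading dose = maintenance dose × R = 380 × 4.932 ≈ 1870 mg

1870 mg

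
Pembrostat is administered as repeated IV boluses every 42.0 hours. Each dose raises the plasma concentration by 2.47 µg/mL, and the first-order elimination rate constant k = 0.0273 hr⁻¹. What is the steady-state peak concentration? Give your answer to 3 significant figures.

3.62 µg/mL

Fraction remaining after one interval: e^(−kτ) = e^(−0.02730 × 42.0) = 0.3177
R = 1 / (1 − 0.3177) = 1.466
Css,max = 2.47 × 1.466 ≈ 3.62 µg/mL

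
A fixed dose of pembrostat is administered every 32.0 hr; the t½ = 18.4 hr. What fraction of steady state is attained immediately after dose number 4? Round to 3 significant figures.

k = ln 2 / 18.4 = 0.03767 hr⁻¹
f_n = 1 − e^(−nkτ) = 1 − e^(−4 × 0.03767 × 32.0) = 1 − e^(−4.822) = 1 − 0.008052 ≈ 0.992

0.992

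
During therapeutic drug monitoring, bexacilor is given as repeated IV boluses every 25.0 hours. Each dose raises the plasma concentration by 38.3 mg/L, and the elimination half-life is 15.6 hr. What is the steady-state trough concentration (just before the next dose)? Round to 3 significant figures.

18.8 mg/L

k = ln 2 / 15.6 = 0.04443 hr⁻¹
Fraction remaining after one interval: e^(−kτ) = e^(−0.04443 × 25.0) = 0.3293
R = 1 / (1 − 0.3293) = 1.491
Css,max = 38.3 × 1.491 = 57.10 mg/L
Css,min = Css,max × e^(−kτ) = 57.10 × 0.3293 ≈ 18.8 mg/L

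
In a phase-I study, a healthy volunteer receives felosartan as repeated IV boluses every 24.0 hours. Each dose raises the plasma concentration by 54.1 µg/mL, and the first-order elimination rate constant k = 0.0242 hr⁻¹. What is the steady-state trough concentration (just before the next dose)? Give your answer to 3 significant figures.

Fraction remaining after one interval: e^(−kτ) = e^(−0.02420 × 24.0) = 0.5595
R = 1 / (1 − 0.5595) = 2.270
Css,max = 54.1 × 2.270 = 122.8 µg/mL
Css,min = Css,max × e^(−kτ) = 122.8 × 0.5595 ≈ 68.7 µg/mL

68.7 µg/mL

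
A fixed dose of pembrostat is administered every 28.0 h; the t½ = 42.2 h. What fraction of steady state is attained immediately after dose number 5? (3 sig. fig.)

k = ln 2 / 42.2 = 0.01643 h⁻¹
f_n = 1 − e^(−nkτ) = 1 − e^(−5 × 0.01643 × 28.0) = 1 − e^(−2.300) = 1 − 0.1003 ≈ 0.900

0.900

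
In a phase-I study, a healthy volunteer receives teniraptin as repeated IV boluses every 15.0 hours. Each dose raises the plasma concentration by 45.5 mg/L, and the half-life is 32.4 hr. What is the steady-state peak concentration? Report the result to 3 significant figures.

k = ln 2 / 32.4 = 0.02139 hr⁻¹
Fraction remaining after one interval: e^(−kτ) = e^(−0.02139 × 15.0) = 0.7255
R = 1 / (1 − 0.7255) = 3.643
Css,max = 45.5 × 3.643 ≈ 166 mg/L

166 mg/L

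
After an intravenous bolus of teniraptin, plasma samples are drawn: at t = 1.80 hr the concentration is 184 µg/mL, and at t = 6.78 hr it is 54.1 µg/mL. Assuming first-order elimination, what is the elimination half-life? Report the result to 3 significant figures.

k = ln(C₁/C₂) / (t₂ − t₁) = ln(184/54.1) / (6.78 − 1.80)
  = 1.224 / 4.980 = 0.2458 hr⁻¹
t½ = ln 2 / k = ln 2 / 0.2458 ≈ 2.82 hours

2.82 hours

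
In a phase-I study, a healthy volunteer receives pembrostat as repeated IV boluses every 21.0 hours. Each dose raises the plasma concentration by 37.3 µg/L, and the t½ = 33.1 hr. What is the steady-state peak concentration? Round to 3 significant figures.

105 µg/L

k = ln 2 / 33.1 = 0.02094 hr⁻¹
Fraction remaining after one interval: e^(−kτ) = e^(−0.02094 × 21.0) = 0.6442
R = 1 / (1 − 0.6442) = 2.810
Css,max = 37.3 × 2.810 ≈ 105 µg/L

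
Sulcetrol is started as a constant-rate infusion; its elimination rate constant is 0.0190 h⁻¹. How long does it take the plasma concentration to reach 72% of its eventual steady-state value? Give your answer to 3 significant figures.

67.0 hours

f = 1 − e^(−kt)  ⇒  t = −ln(1 − f) / k
t = −ln(1 − 0.72) / 0.01900 = 1.273 / 0.01900 ≈ 67.0 hours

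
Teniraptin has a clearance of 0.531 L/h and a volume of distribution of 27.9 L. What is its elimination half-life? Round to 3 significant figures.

36.4 hours

k = CL / V = 0.531 / 27.9 = 0.01903 h⁻¹
t½ = ln 2 / k = ln 2 / 0.01903 ≈ 36.4 hours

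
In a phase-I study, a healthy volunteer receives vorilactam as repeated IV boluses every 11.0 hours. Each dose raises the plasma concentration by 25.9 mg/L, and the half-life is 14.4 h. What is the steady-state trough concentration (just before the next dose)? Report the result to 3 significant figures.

k = ln 2 / 14.4 = 0.04814 h⁻¹
Fraction remaining after one interval: e^(−kτ) = e^(−0.04814 × 11.0) = 0.5889
R = 1 / (1 − 0.5889) = 2.433
Css,max = 25.9 × 2.433 = 63.00 mg/L
Css,min = Css,max × e^(−kτ) = 63.00 × 0.5889 ≈ 37.1 mg/L

37.1 mg/L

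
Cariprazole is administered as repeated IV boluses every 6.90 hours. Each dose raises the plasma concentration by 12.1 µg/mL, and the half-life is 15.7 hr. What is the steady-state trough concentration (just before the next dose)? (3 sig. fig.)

k = ln 2 / 15.7 = 0.04415 hr⁻¹
Fraction remaining after one interval: e^(−kτ) = e^(−0.04415 × 6.90) = 0.7374
R = 1 / (1 − 0.7374) = 3.808
Css,max = 12.1 × 3.808 = 46.08 µg/mL
Css,min = Css,max × e^(−kτ) = 46.08 × 0.7374 ≈ 34.0 µg/mL

34.0 µg/mL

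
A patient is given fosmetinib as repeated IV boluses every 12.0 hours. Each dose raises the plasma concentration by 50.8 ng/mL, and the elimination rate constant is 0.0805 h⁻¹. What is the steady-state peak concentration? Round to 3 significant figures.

82.0 ng/mL

Fraction remaining after one interval: e^(−kτ) = e^(−0.08050 × 12.0) = 0.3806
R = 1 / (1 − 0.3806) = 1.614
Css,max = 50.8 × 1.614 ≈ 82.0 ng/mL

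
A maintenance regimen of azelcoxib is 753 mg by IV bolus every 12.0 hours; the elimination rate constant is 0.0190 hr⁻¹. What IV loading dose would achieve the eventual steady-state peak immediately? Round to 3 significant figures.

3690 mg

Accumulation ratio R = 1 / (1 − e^(−kτ)) = 1 / (1 − e^(−0.01900×12.0)) = 1 / (1 − 0.7961) = 4.905
Loading dose = maintenance dose × R = 753 × 4.905 ≈ 3690 mg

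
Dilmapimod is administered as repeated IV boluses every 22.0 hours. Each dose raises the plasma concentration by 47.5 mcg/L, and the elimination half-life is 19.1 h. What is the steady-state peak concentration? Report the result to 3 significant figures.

k = ln 2 / 19.1 = 0.03629 h⁻¹
Fraction remaining after one interval: e^(−kτ) = e^(−0.03629 × 22.0) = 0.4501
R = 1 / (1 − 0.4501) = 1.818
Css,max = 47.5 × 1.818 ≈ 86.4 mcg/L

86.4 mcg/L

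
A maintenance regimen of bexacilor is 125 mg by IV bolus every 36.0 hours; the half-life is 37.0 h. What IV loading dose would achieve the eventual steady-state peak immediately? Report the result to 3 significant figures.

255 mg

k = ln 2 / 37.0 = 0.01873 h⁻¹
Accumulation ratio R = 1 / (1 − e^(−kτ)) = 1 / (1 − e^(−0.01873×36.0)) = 1 / (1 − 0.5095) = 2.039
Loading dose = maintenance dose × R = 125 × 2.039 ≈ 255 mg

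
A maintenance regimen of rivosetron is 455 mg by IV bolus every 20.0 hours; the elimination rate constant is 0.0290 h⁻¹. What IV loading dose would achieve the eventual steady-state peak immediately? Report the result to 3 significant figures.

1030 mg

Accumulation ratio R = 1 / (1 − e^(−kτ)) = 1 / (1 − e^(−0.02900×20.0)) = 1 / (1 − 0.5599) = 2.272
Loading dose = maintenance dose × R = 455 × 2.272 ≈ 1030 mg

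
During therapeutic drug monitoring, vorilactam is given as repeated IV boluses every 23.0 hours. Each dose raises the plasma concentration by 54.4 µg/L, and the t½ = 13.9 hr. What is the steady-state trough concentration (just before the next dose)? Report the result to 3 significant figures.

25.3 µg/L

k = ln 2 / 13.9 = 0.04987 hr⁻¹
Fraction remaining after one interval: e^(−kτ) = e^(−0.04987 × 23.0) = 0.3176
R = 1 / (1 − 0.3176) = 1.465
Css,max = 54.4 × 1.465 = 79.72 µg/L
Css,min = Css,max × e^(−kτ) = 79.72 × 0.3176 ≈ 25.3 µg/L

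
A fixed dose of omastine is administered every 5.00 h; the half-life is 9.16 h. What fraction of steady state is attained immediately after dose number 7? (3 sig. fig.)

0.929

k = ln 2 / 9.16 = 0.07567 h⁻¹
f_n = 1 − e^(−nkτ) = 1 − e^(−7 × 0.07567 × 5.00) = 1 − e^(−2.648) = 1 − 0.07076 ≈ 0.929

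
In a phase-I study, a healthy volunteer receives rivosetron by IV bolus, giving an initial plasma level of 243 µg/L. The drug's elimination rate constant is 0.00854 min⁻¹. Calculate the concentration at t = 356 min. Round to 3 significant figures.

11.6 µg/L

C(t) = C₀ e^(−kt) = 243 × e^(−0.008540 × 356) = 243 × e^(−3.040) = 243 × 0.04782 ≈ 11.6 µg/L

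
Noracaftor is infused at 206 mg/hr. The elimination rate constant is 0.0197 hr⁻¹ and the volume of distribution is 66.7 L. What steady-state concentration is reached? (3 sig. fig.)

CL = k · V = 0.0197 × 66.7 = 1.314 L/hr
Css = rate / CL = 206 / 1.314 ≈ 157 mg/L

157 mg/L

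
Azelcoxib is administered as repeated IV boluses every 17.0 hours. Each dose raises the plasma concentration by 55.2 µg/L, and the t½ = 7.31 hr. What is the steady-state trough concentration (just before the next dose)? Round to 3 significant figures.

13.8 µg/L

k = ln 2 / 7.31 = 0.09482 hr⁻¹
Fraction remaining after one interval: e^(−kτ) = e^(−0.09482 × 17.0) = 0.1995
R = 1 / (1 − 0.1995) = 1.249
Css,max = 55.2 × 1.249 = 68.96 µg/L
Css,min = Css,max × e^(−kτ) = 68.96 × 0.1995 ≈ 13.8 µg/L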